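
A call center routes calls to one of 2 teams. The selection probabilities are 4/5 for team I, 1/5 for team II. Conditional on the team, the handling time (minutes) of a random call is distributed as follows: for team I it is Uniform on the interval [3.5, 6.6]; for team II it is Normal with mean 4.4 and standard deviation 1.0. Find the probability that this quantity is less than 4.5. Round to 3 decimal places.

Conditional on each team, P(X < 4.5): I: 0.322581; II: 0.539828.
By total probability, P(X < 4.5) = 0.8·0.322581 + 0.2·0.539828 = 0.36603.

0.366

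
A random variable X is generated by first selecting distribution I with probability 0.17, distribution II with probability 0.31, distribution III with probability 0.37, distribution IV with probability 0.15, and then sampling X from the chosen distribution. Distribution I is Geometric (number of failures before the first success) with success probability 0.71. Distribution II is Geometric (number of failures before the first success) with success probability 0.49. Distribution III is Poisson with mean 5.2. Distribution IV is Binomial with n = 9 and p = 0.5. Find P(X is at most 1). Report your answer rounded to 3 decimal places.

Conditional on each component, P(X ≤ 1): I: 0.9159; II: 0.7399; III: 0.0342027; IV: 0.0195312.
By total probability, P(X ≤ 1) = 0.17·0.9159 + 0.31·0.7399 + 0.37·0.0342027 + 0.15·0.0195312 = 0.400657.

0.401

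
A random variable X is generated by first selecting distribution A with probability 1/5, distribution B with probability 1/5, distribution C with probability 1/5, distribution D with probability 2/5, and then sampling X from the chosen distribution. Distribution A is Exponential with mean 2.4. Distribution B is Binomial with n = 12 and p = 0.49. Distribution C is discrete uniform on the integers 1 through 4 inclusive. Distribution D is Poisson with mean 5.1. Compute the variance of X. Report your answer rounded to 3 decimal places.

6.156

Per component, A: μ=2.4, E[X²]=11.52; B: μ=5.88, E[X²]=37.5732; C: μ=2.5, E[X²]=7.5; D: μ=5.1, E[X²]=31.11.
E[X] = 0.2·2.4 + 0.2·5.88 + 0.2·2.5 + 0.4·5.1 = 4.196.
E[X²] = 0.2·11.52 + 0.2·37.5732 + 0.2·7.5 + 0.4·31.11 = 23.7626.
Var(X) = E[X²] − (E[X])² = 23.7626 − 17.6064 = 6.15622.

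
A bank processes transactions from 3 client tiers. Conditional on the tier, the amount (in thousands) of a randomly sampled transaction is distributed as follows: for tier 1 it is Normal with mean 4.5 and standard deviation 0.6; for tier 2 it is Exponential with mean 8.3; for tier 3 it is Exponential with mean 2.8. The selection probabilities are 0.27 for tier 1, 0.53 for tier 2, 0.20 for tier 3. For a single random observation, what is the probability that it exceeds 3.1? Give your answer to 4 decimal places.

0.6983

Conditional on each tier, P(X > 3.1): 1: 0.990185; 2: 0.688325; 3: 0.330502.
By total probability, P(X > 3.1) = 0.27·0.990185 + 0.53·0.688325 + 0.2·0.330502 = 0.698263.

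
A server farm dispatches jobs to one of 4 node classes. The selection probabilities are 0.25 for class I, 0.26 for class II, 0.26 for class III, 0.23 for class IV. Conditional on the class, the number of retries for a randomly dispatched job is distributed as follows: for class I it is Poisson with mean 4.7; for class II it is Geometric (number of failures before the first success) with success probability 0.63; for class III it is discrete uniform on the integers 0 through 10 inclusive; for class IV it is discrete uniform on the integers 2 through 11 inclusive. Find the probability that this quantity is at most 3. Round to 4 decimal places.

0.4731

Conditional on each class, P(X ≤ 3): I: 0.309684; II: 0.981258; III: 0.363636; IV: 0.2.
By total probability, P(X ≤ 3) = 0.25·0.309684 + 0.26·0.981258 + 0.26·0.363636 + 0.23·0.2 = 0.473094.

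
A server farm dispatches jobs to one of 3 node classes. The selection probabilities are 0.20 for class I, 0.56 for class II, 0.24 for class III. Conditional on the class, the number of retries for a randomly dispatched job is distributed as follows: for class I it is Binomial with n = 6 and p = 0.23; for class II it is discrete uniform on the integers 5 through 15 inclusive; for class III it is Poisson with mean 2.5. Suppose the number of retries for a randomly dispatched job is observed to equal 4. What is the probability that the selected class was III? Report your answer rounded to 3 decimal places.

Likelihoods P(X=4 | ·): I: 0.0248877; II: 0; III: 0.133602.
Posterior ∝ prior × likelihood. Numerator for III: 0.24·0.133602 = 0.0320645.
Normalizing constant: 0.2·0.0248877 + 0.56·0 + 0.24·0.133602 = 0.037042.
P(III | observation) = 0.0320645 / 0.037042 = 0.865625.

0.866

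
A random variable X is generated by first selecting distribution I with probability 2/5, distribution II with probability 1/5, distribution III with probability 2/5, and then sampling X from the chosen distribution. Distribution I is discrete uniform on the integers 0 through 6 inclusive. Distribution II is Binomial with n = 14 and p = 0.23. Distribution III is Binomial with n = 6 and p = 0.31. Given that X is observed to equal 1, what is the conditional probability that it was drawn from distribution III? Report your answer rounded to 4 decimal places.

0.5966

Likelihoods P(X=1 | ·): I: 0.142857; II: 0.107705; III: 0.29091.
Posterior ∝ prior × likelihood. Numerator for III: 0.4·0.29091 = 0.116364.
Normalizing constant: 0.4·0.142857 + 0.2·0.107705 + 0.4·0.29091 = 0.195048.
P(III | observation) = 0.116364 / 0.195048 = 0.596592.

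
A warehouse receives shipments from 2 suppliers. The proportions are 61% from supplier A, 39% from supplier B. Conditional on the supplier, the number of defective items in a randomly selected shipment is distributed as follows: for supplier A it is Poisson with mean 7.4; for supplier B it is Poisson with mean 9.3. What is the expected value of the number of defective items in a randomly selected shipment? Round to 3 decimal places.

Component means — A: 7.4; B: 9.3.
E[X] = 0.61·7.4 + 0.39·9.3 = 8.141.

8.141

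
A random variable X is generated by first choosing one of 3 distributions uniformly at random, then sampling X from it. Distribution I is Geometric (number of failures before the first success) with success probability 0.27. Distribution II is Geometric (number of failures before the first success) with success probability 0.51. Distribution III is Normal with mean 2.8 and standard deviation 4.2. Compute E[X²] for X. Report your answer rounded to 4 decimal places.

For each component E[X²] = Var + (mean)², giving I: 17.3237; II: 2.807; III: 25.48.
Overall E[X²] = 0.333333·17.3237 + 0.333333·2.807 + 0.333333·25.48 = 15.2036.

15.2036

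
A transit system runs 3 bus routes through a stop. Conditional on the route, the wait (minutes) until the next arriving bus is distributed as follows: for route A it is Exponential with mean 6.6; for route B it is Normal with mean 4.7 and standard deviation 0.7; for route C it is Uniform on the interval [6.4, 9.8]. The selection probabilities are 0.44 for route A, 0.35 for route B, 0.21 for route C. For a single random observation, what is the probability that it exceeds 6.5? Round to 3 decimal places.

0.370

Conditional on each route, P(X > 6.5): A: 0.373496; B: 0.005064; C: 0.970588.
By total probability, P(X > 6.5) = 0.44·0.373496 + 0.35·0.005064 + 0.21·0.970588 = 0.369934.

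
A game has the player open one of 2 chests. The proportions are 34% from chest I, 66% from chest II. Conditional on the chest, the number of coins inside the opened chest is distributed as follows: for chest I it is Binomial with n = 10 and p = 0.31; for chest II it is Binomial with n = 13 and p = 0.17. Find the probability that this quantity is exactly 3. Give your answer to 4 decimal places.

0.2344

Conditional on each chest, P(X = 3): I: 0.266201; II: 0.218019.
By total probability, P(X = 3) = 0.34·0.266201 + 0.66·0.218019 = 0.234401.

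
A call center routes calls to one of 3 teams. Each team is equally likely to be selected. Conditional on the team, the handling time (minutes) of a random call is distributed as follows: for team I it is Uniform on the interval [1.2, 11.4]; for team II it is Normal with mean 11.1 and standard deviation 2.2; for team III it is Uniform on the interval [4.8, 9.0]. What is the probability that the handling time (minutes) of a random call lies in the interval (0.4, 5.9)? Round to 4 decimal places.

0.2439

Conditional on each team, P(0.4 < X < 5.9): I: 0.460784; II: 0.00904771; III: 0.261905.
By total probability, P(0.4 < X < 5.9) = 0.333333·0.460784 + 0.333333·0.00904771 + 0.333333·0.261905 = 0.243912.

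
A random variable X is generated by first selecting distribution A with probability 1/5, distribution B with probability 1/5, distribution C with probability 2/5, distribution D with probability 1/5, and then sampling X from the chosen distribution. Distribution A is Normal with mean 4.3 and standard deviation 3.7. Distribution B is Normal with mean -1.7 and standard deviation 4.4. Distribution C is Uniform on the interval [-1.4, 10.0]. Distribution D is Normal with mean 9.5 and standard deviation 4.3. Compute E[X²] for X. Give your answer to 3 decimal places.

For each component E[X²] = Var + (mean)², giving A: 32.18; B: 22.25; C: 29.32; D: 108.74.
Overall E[X²] = 0.2·32.18 + 0.2·22.25 + 0.4·29.32 + 0.2·108.74 = 44.362.

44.362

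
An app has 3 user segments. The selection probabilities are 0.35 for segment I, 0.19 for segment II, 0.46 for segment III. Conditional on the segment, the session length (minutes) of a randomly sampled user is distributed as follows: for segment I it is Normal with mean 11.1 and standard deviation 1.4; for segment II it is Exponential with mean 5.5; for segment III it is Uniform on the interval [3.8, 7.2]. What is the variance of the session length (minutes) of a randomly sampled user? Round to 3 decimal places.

Per component, I: μ=11.1, E[X²]=125.17; II: μ=5.5, E[X²]=60.5; III: μ=5.5, E[X²]=31.2133.
E[X] = 0.35·11.1 + 0.19·5.5 + 0.46·5.5 = 7.46.
E[X²] = 0.35·125.17 + 0.19·60.5 + 0.46·31.2133 = 69.6626.
Var(X) = E[X²] − (E[X])² = 69.6626 − 55.6516 = 14.011.

14.011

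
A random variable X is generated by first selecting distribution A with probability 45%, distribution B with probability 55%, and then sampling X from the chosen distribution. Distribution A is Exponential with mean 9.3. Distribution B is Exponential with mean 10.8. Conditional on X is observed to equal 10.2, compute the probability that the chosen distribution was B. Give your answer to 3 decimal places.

Likelihoods f(10.2 | ·): A: 0.0359082; B: 0.0360088.
Posterior ∝ prior × likelihood. Numerator for B: 0.55·0.0360088 = 0.0198049.
Normalizing constant: 0.45·0.0359082 + 0.55·0.0360088 = 0.0359636.
P(B | observation) = 0.0198049 / 0.0359636 = 0.550692.

0.551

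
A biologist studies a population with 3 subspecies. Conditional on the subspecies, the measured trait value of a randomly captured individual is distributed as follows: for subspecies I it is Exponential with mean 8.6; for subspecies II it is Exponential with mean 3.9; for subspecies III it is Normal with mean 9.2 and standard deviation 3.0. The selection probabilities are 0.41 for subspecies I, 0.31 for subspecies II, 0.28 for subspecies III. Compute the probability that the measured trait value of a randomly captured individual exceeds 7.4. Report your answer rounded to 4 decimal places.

0.4231

Conditional on each subspecies, P(X > 7.4): I: 0.422965; II: 0.149953; III: 0.725747.
By total probability, P(X > 7.4) = 0.41·0.422965 + 0.31·0.149953 + 0.28·0.725747 = 0.42311.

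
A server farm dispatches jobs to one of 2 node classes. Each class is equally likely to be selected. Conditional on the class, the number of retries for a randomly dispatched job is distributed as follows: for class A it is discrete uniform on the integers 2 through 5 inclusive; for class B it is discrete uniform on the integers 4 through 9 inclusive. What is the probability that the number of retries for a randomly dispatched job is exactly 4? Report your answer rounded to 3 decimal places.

0.208

Conditional on each class, P(X = 4): A: 0.25; B: 0.166667.
By total probability, P(X = 4) = 0.5·0.25 + 0.5·0.166667 = 0.208333.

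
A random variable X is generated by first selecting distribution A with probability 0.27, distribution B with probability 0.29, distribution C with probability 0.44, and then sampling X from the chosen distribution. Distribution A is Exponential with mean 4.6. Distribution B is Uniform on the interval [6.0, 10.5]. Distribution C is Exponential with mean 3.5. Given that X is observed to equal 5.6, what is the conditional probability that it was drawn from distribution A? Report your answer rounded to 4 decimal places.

Likelihoods f(5.6 | ·): A: 0.0643481; B: 0; C: 0.0576847.
Posterior ∝ prior × likelihood. Numerator for A: 0.27·0.0643481 = 0.017374.
Normalizing constant: 0.27·0.0643481 + 0.29·0 + 0.44·0.0576847 = 0.0427553.
P(A | observation) = 0.017374 / 0.0427553 = 0.406359.

0.4064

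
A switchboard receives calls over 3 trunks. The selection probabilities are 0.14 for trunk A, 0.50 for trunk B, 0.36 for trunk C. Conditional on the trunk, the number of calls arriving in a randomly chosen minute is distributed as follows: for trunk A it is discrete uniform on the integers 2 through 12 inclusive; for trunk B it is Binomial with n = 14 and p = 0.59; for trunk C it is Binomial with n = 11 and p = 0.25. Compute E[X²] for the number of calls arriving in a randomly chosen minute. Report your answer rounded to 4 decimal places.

47.5321

For each component E[X²] = Var + (mean)², giving A: 59; B: 71.6142; C: 9.625.
Overall E[X²] = 0.14·59 + 0.5·71.6142 + 0.36·9.625 = 47.5321.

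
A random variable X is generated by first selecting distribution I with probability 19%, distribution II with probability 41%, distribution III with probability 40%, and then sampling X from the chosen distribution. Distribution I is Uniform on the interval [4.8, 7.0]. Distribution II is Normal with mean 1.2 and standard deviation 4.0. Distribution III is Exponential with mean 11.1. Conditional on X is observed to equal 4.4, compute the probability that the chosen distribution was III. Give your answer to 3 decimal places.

Likelihoods f(4.4 | ·): I: 0; II: 0.0724229; III: 0.0606072.
Posterior ∝ prior × likelihood. Numerator for III: 0.4·0.0606072 = 0.0242429.
Normalizing constant: 0.19·0 + 0.41·0.0724229 + 0.4·0.0606072 = 0.0539363.
P(III | observation) = 0.0242429 / 0.0539363 = 0.449473.

0.449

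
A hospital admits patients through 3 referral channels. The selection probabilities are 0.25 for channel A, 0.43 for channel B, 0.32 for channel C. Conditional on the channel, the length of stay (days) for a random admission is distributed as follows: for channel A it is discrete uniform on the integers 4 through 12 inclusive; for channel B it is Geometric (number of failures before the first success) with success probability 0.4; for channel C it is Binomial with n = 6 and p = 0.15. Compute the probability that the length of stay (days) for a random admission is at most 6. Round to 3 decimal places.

Conditional on each channel, P(X ≤ 6): A: 0.333333; B: 0.972006; C: 1.
By total probability, P(X ≤ 6) = 0.25·0.333333 + 0.43·0.972006 + 0.32·1 = 0.821296.

0.821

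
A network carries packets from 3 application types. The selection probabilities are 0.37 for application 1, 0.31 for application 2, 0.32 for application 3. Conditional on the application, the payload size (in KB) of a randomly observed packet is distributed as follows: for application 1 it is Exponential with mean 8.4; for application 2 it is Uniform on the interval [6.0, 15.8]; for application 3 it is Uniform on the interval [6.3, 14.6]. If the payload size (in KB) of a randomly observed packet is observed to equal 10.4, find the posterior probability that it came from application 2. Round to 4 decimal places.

0.3813

Likelihoods f(10.4 | ·): 1: 0.0345162; 2: 0.102041; 3: 0.120482.
Posterior ∝ prior × likelihood. Numerator for 2: 0.31·0.102041 = 0.0316327.
Normalizing constant: 0.37·0.0345162 + 0.31·0.102041 + 0.32·0.120482 = 0.0829579.
P(2 | observation) = 0.0316327 / 0.0829579 = 0.38131.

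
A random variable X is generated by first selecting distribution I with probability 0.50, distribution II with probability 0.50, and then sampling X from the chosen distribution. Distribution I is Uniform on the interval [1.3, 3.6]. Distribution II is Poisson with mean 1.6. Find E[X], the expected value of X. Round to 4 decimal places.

2.0250

Component means — I: 2.45; II: 1.6.
E[X] = 0.5·2.45 + 0.5·1.6 = 2.025.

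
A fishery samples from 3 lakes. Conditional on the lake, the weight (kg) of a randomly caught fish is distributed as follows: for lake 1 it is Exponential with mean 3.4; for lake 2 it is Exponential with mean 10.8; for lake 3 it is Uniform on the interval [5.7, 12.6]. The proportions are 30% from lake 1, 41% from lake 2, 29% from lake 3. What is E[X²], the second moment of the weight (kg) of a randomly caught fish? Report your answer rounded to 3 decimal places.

For each component E[X²] = Var + (mean)², giving 1: 23.12; 2: 233.28; 3: 87.69.
Overall E[X²] = 0.3·23.12 + 0.41·233.28 + 0.29·87.69 = 128.011.

128.011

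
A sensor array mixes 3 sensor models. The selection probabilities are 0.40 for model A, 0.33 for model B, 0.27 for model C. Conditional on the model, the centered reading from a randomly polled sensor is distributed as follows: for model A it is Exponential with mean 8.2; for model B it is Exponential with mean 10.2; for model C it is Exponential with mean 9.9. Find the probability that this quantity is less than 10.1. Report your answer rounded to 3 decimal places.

0.663

Conditional on each model, P(X < 10.1): A: 0.708206; B: 0.628496; C: 0.639478.
By total probability, P(X < 10.1) = 0.4·0.708206 + 0.33·0.628496 + 0.27·0.639478 = 0.663345.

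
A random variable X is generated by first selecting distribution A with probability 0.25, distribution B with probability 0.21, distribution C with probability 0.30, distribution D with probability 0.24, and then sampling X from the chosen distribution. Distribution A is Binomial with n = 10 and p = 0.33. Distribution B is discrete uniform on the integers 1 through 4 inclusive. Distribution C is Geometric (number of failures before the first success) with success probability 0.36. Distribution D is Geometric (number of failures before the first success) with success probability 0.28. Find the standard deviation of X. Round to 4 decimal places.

2.1951

Per component, A: μ=3.3, E[X²]=13.101; B: μ=2.5, E[X²]=7.5; C: μ=1.77778, E[X²]=8.09877; D: μ=2.57143, E[X²]=15.7959.
E[X] = 0.25·3.3 + 0.21·2.5 + 0.3·1.77778 + 0.24·2.57143 = 2.50048.
E[X²] = 0.25·13.101 + 0.21·7.5 + 0.3·8.09877 + 0.24·15.7959 = 11.0709.
Var(X) = E[X²] − (E[X])² = 11.0709 − 6.25238 = 4.81852.
SD(X) = √4.81852 = 2.19511.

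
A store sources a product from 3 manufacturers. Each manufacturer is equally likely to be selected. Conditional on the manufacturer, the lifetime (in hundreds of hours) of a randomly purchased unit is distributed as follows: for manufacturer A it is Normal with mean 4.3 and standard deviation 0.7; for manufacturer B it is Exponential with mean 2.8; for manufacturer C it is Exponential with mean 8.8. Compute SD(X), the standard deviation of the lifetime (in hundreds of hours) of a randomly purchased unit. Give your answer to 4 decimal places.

5.9237

Per component, A: μ=4.3, E[X²]=18.98; B: μ=2.8, E[X²]=15.68; C: μ=8.8, E[X²]=154.88.
E[X] = 0.333333·4.3 + 0.333333·2.8 + 0.333333·8.8 = 5.3.
E[X²] = 0.333333·18.98 + 0.333333·15.68 + 0.333333·154.88 = 63.18.
Var(X) = E[X²] − (E[X])² = 63.18 − 28.09 = 35.09.
SD(X) = √35.09 = 5.92368.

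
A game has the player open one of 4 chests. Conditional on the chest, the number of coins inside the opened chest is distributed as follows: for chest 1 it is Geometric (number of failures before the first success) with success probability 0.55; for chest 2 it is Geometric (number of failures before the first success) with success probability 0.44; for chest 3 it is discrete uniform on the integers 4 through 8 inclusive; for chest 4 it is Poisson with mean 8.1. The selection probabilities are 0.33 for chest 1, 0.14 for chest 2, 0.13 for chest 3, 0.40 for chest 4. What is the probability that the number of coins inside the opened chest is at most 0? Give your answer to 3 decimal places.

Conditional on each chest, P(X ≤ 0): 1: 0.55; 2: 0.44; 3: 0; 4: 0.000303539.
By total probability, P(X ≤ 0) = 0.33·0.55 + 0.14·0.44 + 0.13·0 + 0.4·0.000303539 = 0.243221.

0.243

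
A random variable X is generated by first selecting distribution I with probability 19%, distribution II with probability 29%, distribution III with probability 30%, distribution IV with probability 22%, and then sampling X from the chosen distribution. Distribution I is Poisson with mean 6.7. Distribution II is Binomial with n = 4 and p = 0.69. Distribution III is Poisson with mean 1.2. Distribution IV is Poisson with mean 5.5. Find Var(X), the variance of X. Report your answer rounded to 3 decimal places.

Per component, I: μ=6.7, E[X²]=51.59; II: μ=2.76, E[X²]=8.4732; III: μ=1.2, E[X²]=2.64; IV: μ=5.5, E[X²]=35.75.
E[X] = 0.19·6.7 + 0.29·2.76 + 0.3·1.2 + 0.22·5.5 = 3.6434.
E[X²] = 0.19·51.59 + 0.29·8.4732 + 0.3·2.64 + 0.22·35.75 = 20.9163.
Var(X) = E[X²] − (E[X])² = 20.9163 − 13.2744 = 7.64196.

7.642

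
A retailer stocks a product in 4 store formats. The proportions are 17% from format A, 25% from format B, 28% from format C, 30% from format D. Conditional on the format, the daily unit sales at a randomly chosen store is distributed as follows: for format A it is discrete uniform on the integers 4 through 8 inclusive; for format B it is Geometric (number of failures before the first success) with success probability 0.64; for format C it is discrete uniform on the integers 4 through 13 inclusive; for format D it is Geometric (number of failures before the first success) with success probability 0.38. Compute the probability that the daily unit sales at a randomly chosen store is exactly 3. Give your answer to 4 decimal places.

Conditional on each format, P(X = 3): A: 0; B: 0.0298598; C: 0; D: 0.0905646.
By total probability, P(X = 3) = 0.17·0 + 0.25·0.0298598 + 0.28·0 + 0.3·0.0905646 = 0.0346344.

0.0346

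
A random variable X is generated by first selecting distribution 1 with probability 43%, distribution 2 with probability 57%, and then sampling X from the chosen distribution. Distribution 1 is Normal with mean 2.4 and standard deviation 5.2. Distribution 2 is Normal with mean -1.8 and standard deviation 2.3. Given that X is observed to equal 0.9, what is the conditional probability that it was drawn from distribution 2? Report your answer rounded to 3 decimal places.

0.611

Likelihoods f(0.9 | ·): 1: 0.0735932; 2: 0.0870839.
Posterior ∝ prior × likelihood. Numerator for 2: 0.57·0.0870839 = 0.0496378.
Normalizing constant: 0.43·0.0735932 + 0.57·0.0870839 = 0.0812829.
P(2 | observation) = 0.0496378 / 0.0812829 = 0.61068.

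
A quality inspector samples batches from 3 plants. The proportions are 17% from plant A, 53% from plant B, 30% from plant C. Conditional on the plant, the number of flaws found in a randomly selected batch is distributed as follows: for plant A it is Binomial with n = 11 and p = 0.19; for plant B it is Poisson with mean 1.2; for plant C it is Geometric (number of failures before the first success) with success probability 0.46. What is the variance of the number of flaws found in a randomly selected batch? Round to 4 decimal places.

Per component, A: μ=2.09, E[X²]=6.061; B: μ=1.2, E[X²]=2.64; C: μ=1.17391, E[X²]=3.93006.
E[X] = 0.17·2.09 + 0.53·1.2 + 0.3·1.17391 = 1.34347.
E[X²] = 0.17·6.061 + 0.53·2.64 + 0.3·3.93006 = 3.60859.
Var(X) = E[X²] − (E[X])² = 3.60859 − 1.80492 = 1.80366.

1.8037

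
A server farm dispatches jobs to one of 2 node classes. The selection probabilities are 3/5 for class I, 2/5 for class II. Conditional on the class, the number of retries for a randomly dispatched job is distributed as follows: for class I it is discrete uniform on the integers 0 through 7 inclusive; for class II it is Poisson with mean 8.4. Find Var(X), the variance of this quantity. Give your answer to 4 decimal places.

12.2724

Per component, I: μ=3.5, E[X²]=17.5; II: μ=8.4, E[X²]=78.96.
E[X] = 0.6·3.5 + 0.4·8.4 = 5.46.
E[X²] = 0.6·17.5 + 0.4·78.96 = 42.084.
Var(X) = E[X²] − (E[X])² = 42.084 − 29.8116 = 12.2724.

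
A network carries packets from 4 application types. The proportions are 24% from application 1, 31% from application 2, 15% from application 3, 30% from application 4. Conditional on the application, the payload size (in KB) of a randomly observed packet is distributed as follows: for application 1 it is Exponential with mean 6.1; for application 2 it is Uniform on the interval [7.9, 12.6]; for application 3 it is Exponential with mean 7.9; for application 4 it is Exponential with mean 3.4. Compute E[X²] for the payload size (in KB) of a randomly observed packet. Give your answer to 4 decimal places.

For each component E[X²] = Var + (mean)², giving 1: 74.42; 2: 106.903; 3: 124.82; 4: 23.12.
Overall E[X²] = 0.24·74.42 + 0.31·106.903 + 0.15·124.82 + 0.3·23.12 = 76.6598.

76.6598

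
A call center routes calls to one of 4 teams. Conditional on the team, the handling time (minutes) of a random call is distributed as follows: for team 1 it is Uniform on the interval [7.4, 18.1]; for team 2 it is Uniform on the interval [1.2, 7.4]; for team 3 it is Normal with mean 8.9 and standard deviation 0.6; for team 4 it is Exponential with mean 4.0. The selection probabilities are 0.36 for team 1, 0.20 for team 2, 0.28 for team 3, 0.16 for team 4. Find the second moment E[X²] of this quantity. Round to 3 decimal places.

For each component E[X²] = Var + (mean)², giving 1: 172.103; 2: 21.6933; 3: 79.57; 4: 32.
Overall E[X²] = 0.36·172.103 + 0.2·21.6933 + 0.28·79.57 + 0.16·32 = 93.6955.

93.695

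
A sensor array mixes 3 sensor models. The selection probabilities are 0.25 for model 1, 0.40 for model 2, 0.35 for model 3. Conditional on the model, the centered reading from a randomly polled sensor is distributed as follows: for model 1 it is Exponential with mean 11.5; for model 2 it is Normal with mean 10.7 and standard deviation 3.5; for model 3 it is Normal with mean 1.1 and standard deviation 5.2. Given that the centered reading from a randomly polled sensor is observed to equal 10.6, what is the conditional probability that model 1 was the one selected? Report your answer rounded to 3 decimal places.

Likelihoods f(10.6 | ·): 1: 0.0345936; 2: 0.113937; 3: 0.0144592.
Posterior ∝ prior × likelihood. Numerator for 1: 0.25·0.0345936 = 0.0086484.
Normalizing constant: 0.25·0.0345936 + 0.4·0.113937 + 0.35·0.0144592 = 0.0592839.
P(1 | observation) = 0.0086484 / 0.0592839 = 0.145881.

0.146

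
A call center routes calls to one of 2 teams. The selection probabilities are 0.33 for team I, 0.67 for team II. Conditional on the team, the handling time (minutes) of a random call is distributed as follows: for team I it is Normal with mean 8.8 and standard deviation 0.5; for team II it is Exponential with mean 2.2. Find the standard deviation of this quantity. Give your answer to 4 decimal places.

3.5995

Per component, I: μ=8.8, E[X²]=77.69; II: μ=2.2, E[X²]=9.68.
E[X] = 0.33·8.8 + 0.67·2.2 = 4.378.
E[X²] = 0.33·77.69 + 0.67·9.68 = 32.1233.
Var(X) = E[X²] − (E[X])² = 32.1233 − 19.1669 = 12.9564.
SD(X) = √12.9564 = 3.5995.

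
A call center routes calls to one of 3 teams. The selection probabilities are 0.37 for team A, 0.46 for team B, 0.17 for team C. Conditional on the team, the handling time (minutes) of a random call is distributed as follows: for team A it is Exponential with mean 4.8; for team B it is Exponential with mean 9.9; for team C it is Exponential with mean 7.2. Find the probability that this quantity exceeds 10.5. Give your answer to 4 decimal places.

0.2403

Conditional on each team, P(X > 10.5): A: 0.112197; B: 0.346246; C: 0.232624.
By total probability, P(X > 10.5) = 0.37·0.112197 + 0.46·0.346246 + 0.17·0.232624 = 0.240332.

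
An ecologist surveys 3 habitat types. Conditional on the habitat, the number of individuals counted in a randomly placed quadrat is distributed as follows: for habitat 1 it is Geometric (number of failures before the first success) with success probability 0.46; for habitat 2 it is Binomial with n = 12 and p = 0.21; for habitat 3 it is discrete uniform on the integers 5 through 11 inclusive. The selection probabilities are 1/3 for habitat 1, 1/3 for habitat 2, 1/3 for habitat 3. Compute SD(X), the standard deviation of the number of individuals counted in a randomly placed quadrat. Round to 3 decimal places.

3.400

Per component, 1: μ=1.17391, E[X²]=3.93006; 2: μ=2.52, E[X²]=8.3412; 3: μ=8, E[X²]=68.
E[X] = 0.333333·1.17391 + 0.333333·2.52 + 0.333333·8 = 3.89797.
E[X²] = 0.333333·3.93006 + 0.333333·8.3412 + 0.333333·68 = 26.7571.
Var(X) = E[X²] − (E[X])² = 26.7571 − 15.1942 = 11.5629.
SD(X) = √11.5629 = 3.40043.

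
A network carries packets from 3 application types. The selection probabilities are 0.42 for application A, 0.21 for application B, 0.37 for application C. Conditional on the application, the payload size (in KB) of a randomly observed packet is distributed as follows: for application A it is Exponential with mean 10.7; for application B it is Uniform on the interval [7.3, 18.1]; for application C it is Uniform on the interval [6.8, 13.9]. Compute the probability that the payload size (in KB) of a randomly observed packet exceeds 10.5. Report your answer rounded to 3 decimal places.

Conditional on each application, P(X > 10.5): A: 0.37482; B: 0.703704; C: 0.478873.
By total probability, P(X > 10.5) = 0.42·0.37482 + 0.21·0.703704 + 0.37·0.478873 = 0.482385.

0.482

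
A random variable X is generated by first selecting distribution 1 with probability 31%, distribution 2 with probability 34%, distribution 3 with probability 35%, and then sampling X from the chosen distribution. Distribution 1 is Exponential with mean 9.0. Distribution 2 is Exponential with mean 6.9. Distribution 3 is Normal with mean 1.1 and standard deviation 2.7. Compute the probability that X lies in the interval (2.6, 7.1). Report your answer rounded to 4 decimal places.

0.2998

Conditional on each component, P(2.6 < X < 7.1): 1: 0.294746; 2: 0.328676; 3: 0.276123.
By total probability, P(2.6 < X < 7.1) = 0.31·0.294746 + 0.34·0.328676 + 0.35·0.276123 = 0.299764.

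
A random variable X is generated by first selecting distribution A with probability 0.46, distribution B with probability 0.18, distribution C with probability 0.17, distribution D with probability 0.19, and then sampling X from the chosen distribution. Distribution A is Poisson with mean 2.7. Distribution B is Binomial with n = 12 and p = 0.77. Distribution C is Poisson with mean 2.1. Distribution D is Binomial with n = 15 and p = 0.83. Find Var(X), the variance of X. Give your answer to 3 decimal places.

19.634

Per component, A: μ=2.7, E[X²]=9.99; B: μ=9.24, E[X²]=87.5028; C: μ=2.1, E[X²]=6.51; D: μ=12.45, E[X²]=157.119.
E[X] = 0.46·2.7 + 0.18·9.24 + 0.17·2.1 + 0.19·12.45 = 5.6277.
E[X²] = 0.46·9.99 + 0.18·87.5028 + 0.17·6.51 + 0.19·157.119 = 51.3052.
Var(X) = E[X²] − (E[X])² = 51.3052 − 31.671 = 19.6342.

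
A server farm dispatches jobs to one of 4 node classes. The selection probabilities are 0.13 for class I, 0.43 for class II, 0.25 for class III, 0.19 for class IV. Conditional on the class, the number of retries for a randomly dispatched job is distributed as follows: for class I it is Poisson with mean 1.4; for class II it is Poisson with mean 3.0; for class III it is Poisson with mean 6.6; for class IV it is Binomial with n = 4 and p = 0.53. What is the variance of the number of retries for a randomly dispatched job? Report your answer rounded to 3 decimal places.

6.756

Per component, I: μ=1.4, E[X²]=3.36; II: μ=3, E[X²]=12; III: μ=6.6, E[X²]=50.16; IV: μ=2.12, E[X²]=5.4908.
E[X] = 0.13·1.4 + 0.43·3 + 0.25·6.6 + 0.19·2.12 = 3.5248.
E[X²] = 0.13·3.36 + 0.43·12 + 0.25·50.16 + 0.19·5.4908 = 19.1801.
Var(X) = E[X²] − (E[X])² = 19.1801 − 12.4242 = 6.75584.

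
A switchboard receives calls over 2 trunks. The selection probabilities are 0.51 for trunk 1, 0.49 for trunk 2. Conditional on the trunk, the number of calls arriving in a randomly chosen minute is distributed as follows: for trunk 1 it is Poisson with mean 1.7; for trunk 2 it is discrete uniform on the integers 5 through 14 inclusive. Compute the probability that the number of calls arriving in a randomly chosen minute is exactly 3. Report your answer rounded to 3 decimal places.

Conditional on each trunk, P(X = 3): 1: 0.149587; 2: 0.
By total probability, P(X = 3) = 0.51·0.149587 + 0.49·0 = 0.0762896.

0.076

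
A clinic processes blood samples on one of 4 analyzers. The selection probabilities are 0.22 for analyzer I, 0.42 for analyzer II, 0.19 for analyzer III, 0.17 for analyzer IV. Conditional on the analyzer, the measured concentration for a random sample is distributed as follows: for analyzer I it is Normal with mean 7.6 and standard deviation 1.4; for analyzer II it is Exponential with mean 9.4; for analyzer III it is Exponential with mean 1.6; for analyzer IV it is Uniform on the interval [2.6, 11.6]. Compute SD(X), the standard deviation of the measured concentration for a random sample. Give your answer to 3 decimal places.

6.870

Per component, I: μ=7.6, E[X²]=59.72; II: μ=9.4, E[X²]=176.72; III: μ=1.6, E[X²]=5.12; IV: μ=7.1, E[X²]=57.16.
E[X] = 0.22·7.6 + 0.42·9.4 + 0.19·1.6 + 0.17·7.1 = 7.131.
E[X²] = 0.22·59.72 + 0.42·176.72 + 0.19·5.12 + 0.17·57.16 = 98.0508.
Var(X) = E[X²] − (E[X])² = 98.0508 − 50.8512 = 47.1996.
SD(X) = √47.1996 = 6.8702.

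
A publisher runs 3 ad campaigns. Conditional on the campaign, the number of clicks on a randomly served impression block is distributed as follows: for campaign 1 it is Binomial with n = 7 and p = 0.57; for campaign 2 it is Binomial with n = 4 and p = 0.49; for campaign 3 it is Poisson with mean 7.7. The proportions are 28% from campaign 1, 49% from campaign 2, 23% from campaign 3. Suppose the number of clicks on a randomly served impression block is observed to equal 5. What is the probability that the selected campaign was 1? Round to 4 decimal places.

Likelihoods P(X=5 | ·): 1: 0.233631; 2: 0; 3: 0.102142.
Posterior ∝ prior × likelihood. Numerator for 1: 0.28·0.233631 = 0.0654167.
Normalizing constant: 0.28·0.233631 + 0.49·0 + 0.23·0.102142 = 0.0889094.
P(1 | observation) = 0.0654167 / 0.0889094 = 0.735768.

0.7358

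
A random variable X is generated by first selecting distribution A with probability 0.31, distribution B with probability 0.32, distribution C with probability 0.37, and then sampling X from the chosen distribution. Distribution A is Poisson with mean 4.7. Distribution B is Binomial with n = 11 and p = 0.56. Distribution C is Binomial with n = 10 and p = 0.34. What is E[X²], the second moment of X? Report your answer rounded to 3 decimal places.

For each component E[X²] = Var + (mean)², giving A: 26.79; B: 40.656; C: 13.804.
Overall E[X²] = 0.31·26.79 + 0.32·40.656 + 0.37·13.804 = 26.4223.

26.422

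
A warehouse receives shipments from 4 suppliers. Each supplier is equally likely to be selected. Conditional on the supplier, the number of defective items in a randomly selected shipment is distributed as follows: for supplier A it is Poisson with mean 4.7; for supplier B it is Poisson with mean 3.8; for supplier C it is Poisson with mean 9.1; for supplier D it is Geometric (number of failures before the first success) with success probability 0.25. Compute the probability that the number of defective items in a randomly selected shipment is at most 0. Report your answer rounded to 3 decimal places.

0.070

Conditional on each supplier, P(X ≤ 0): A: 0.00909528; B: 0.0223708; C: 0.000111666; D: 0.25.
By total probability, P(X ≤ 0) = 0.25·0.00909528 + 0.25·0.0223708 + 0.25·0.000111666 + 0.25·0.25 = 0.0703944.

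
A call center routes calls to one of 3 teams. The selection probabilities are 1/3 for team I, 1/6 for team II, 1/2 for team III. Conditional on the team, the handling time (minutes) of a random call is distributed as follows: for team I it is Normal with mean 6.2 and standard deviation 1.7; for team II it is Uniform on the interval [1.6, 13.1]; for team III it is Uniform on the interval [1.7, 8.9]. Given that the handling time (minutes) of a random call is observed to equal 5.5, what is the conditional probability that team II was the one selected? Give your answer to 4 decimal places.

Likelihoods f(5.5 | ·): I: 0.215598; II: 0.0869565; III: 0.138889.
Posterior ∝ prior × likelihood. Numerator for II: 0.166667·0.0869565 = 0.0144928.
Normalizing constant: 0.333333·0.215598 + 0.166667·0.0869565 + 0.5·0.138889 = 0.155803.
P(II | observation) = 0.0144928 / 0.155803 = 0.0930197.

0.0930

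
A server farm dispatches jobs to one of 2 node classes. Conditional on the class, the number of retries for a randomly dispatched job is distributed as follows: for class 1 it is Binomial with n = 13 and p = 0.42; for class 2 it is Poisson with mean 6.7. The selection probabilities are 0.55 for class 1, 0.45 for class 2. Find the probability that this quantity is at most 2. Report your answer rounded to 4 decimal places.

0.0404

Conditional on each class, P(X ≤ 2): 1: 0.0431329; 2: 0.0371058.
By total probability, P(X ≤ 2) = 0.55·0.0431329 + 0.45·0.0371058 = 0.0404207.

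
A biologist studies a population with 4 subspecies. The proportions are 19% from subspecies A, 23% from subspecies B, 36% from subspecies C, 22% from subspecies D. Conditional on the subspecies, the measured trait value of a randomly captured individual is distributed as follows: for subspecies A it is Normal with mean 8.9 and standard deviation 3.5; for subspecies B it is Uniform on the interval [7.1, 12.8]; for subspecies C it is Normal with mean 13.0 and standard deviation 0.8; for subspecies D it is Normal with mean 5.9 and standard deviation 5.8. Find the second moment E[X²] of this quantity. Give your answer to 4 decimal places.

116.9001

For each component E[X²] = Var + (mean)², giving A: 91.46; B: 101.71; C: 169.64; D: 68.45.
Overall E[X²] = 0.19·91.46 + 0.23·101.71 + 0.36·169.64 + 0.22·68.45 = 116.9.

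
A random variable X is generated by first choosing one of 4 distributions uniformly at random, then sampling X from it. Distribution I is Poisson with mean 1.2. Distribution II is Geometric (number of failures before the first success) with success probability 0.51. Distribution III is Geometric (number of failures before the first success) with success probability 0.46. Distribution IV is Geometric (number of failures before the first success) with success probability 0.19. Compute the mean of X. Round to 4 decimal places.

1.8995

Component means — I: 1.2; II: 0.960784; III: 1.17391; IV: 4.26316.
E[X] = 0.25·1.2 + 0.25·0.960784 + 0.25·1.17391 + 0.25·4.26316 = 1.89946.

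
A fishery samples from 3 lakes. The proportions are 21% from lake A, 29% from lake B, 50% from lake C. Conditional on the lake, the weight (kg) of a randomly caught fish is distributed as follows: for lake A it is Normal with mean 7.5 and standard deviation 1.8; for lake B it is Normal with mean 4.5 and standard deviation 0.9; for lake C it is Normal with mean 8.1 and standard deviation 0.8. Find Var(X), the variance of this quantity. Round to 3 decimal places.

3.700

Per component, A: μ=7.5, E[X²]=59.49; B: μ=4.5, E[X²]=21.06; C: μ=8.1, E[X²]=66.25.
E[X] = 0.21·7.5 + 0.29·4.5 + 0.5·8.1 = 6.93.
E[X²] = 0.21·59.49 + 0.29·21.06 + 0.5·66.25 = 51.7253.
Var(X) = E[X²] − (E[X])² = 51.7253 − 48.0249 = 3.7004.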